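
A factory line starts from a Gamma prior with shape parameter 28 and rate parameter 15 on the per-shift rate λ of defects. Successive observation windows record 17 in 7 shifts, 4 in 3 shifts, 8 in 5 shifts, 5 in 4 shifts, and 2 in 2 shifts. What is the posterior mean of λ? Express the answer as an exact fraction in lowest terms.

16/9

Total count: 17 + 4 + 8 + 5 + 2 = 36.
Total exposure: 7 + 3 + 5 + 4 + 2 = 21 shifts.
Gamma(α, β) with Poisson data over total exposure Σt gives posterior Gamma(α+Σx, β+Σt) = Gamma(64, 36).
Posterior mean = α'/β' = 64/36 = 16/9.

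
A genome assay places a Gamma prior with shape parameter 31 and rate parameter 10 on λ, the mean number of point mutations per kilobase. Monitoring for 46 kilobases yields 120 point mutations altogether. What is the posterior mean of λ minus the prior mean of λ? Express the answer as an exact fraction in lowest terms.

Total count 120 over total exposure 46 kilobases.
Posterior: α' = 31 + 120 = 151, β' = 10 + 46 = 56.
Posterior mean = 151/56 = 151/56; prior mean = 31/10 = 31/10. Difference = 151/56 − 31/10 = -113/280.

-113/280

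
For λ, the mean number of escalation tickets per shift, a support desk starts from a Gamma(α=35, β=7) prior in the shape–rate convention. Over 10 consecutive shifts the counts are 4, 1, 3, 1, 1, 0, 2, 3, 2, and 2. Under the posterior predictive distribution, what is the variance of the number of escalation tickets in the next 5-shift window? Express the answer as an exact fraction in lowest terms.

Total count: 4 + 1 + 3 + 1 + 1 + 0 + 2 + 3 + 2 + 2 = 19.
Total exposure: 10 shifts.
Gamma(α, β) with Poisson data over total exposure Σt gives posterior Gamma(α+Σx, β+Σt) = Gamma(54, 17).
The posterior predictive for a window of length T is Negative Binomial with variance T·α'·(β'+T)/β'² = 5·54·22/289 = 5940/289.

5940/289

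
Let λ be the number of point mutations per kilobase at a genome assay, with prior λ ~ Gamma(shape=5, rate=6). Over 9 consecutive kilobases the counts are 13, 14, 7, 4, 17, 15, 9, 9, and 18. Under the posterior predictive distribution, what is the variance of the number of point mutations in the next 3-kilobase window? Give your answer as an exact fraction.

666/25

Total count: 13 + 14 + 7 + 4 + 17 + 15 + 9 + 9 + 18 = 106.
Total exposure: 9 kilobases.
Posterior: α' = 5 + 106 = 111, β' = 6 + 9 = 15.
The posterior predictive for a window of length T is Negative Binomial with variance T·α'·(β'+T)/β'² = 3·111·18/225 = 666/25.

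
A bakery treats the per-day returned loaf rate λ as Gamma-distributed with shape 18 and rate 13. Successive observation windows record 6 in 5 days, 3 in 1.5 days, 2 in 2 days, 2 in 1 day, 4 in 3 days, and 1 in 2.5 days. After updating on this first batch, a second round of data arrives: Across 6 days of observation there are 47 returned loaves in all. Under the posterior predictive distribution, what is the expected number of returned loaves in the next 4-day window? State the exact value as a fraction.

Total count: 6 + 3 + 2 + 2 + 4 + 1 = 18.
Total exposure: 5 + 1.5 + 2 + 1 + 3 + 2.5 = 15 days.
After the first batch: Gamma(18 + 18, 13 + 15) = Gamma(36, 28).
Total count 47 over total exposure 6 days.
After the second batch: Gamma(36 + 47, 28 + 6) = Gamma(83, 34).
Predictive mean over a 4-day window = T·E[λ|data] = 4·83/34 = 166/17.

166/17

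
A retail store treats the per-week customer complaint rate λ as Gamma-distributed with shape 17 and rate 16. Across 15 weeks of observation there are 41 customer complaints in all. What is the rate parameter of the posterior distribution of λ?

31

Total count 41 over total exposure 15 weeks.
By Gamma–Poisson conjugacy, the posterior is Gamma(α + Σx, β + Σt) = Gamma(17 + 41, 16 + 15) = Gamma(58, 31).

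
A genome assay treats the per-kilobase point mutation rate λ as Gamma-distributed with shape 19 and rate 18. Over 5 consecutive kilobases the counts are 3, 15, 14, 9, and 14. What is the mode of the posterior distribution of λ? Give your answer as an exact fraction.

Total count: 3 + 15 + 14 + 9 + 14 = 55.
Total exposure: 5 kilobases.
By Gamma–Poisson conjugacy, the posterior is Gamma(α + Σx, β + Σt) = Gamma(19 + 55, 18 + 5) = Gamma(74, 23).
Posterior mode = (α'−1)/β' = 73/23.

73/23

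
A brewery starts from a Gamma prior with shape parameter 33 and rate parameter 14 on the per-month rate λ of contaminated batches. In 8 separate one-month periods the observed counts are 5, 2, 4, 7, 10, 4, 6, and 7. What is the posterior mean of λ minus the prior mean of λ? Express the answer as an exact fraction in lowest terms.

Total count: 5 + 2 + 4 + 7 + 10 + 4 + 6 + 7 = 45.
Total exposure: 8 months.
The Gamma prior is conjugate for the Poisson rate, so λ | data ~ Gamma(33+45, 14+8) = Gamma(78, 22).
Posterior mean = 78/22 = 39/11; prior mean = 33/14 = 33/14. Difference = 39/11 − 33/14 = 183/154.

183/154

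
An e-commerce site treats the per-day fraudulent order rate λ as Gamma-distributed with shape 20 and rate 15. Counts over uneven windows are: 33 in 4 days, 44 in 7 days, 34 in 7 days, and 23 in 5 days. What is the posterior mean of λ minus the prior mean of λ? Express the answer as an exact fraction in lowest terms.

Total count: 33 + 44 + 34 + 23 = 134.
Total exposure: 4 + 7 + 7 + 5 = 23 days.
The Gamma prior is conjugate for the Poisson rate, so λ | data ~ Gamma(20+134, 15+23) = Gamma(154, 38).
Posterior mean = 154/38 = 77/19; prior mean = 20/15 = 4/3. Difference = 77/19 − 4/3 = 155/57.

155/57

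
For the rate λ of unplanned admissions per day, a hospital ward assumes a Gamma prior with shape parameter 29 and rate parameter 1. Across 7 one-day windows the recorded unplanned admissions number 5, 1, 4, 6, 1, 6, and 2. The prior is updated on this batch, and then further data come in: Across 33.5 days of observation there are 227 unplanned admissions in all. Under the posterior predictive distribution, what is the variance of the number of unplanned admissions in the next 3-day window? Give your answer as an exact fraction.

150054/6889

Total count: 5 + 1 + 4 + 6 + 1 + 6 + 2 = 25.
Total exposure: 7 days.
After the first batch: Gamma(29 + 25, 1 + 7) = Gamma(54, 8).
Total count 227 over total exposure 33.5 days.
After the second batch: Gamma(54 + 227, 8 + 33.5) = Gamma(281, 83/2).
The posterior predictive for a window of length T is Negative Binomial with variance T·α'·(β'+T)/β'² = 3·281·(89/2)/(6889/4) = 150054/6889.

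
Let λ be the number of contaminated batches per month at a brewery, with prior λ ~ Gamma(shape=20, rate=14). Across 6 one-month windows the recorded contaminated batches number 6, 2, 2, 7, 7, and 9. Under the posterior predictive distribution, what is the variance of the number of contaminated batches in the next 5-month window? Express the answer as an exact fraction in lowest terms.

265/16

Total count: 6 + 2 + 2 + 7 + 7 + 9 = 33.
Total exposure: 6 months.
Posterior: α' = 20 + 33 = 53, β' = 14 + 6 = 20.
The posterior predictive for a window of length T is Negative Binomial with variance T·α'·(β'+T)/β'² = 5·53·25/400 = 265/16.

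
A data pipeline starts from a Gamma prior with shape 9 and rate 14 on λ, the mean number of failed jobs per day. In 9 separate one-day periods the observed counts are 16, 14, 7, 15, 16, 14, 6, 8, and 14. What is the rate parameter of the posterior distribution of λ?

Total count: 16 + 14 + 7 + 15 + 16 + 14 + 6 + 8 + 14 = 110.
Total exposure: 9 days.
Gamma(α, β) with Poisson data over total exposure Σt gives posterior Gamma(α+Σx, β+Σt) = Gamma(119, 23).

23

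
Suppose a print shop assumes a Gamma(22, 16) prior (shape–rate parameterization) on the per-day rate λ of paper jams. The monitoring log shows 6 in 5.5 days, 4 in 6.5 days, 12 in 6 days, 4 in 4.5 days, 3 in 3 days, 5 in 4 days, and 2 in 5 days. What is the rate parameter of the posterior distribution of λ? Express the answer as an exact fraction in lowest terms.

Total count: 6 + 4 + 12 + 4 + 3 + 5 + 2 = 36.
Total exposure: 5.5 + 6.5 + 6 + 4.5 + 3 + 4 + 5 = 34.5 days.
By Gamma–Poisson conjugacy, the posterior is Gamma(α + Σx, β + Σt) = Gamma(22 + 36, 16 + 34.5) = Gamma(58, 101/2).

101/2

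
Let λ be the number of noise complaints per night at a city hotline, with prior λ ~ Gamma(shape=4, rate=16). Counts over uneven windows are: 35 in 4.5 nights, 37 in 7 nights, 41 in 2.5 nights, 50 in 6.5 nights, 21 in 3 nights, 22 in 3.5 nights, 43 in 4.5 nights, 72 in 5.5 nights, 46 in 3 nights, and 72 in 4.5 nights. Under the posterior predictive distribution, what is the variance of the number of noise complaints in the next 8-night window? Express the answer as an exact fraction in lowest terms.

Total count: 35 + 37 + 41 + 50 + 21 + 22 + 43 + 72 + 46 + 72 = 439.
Total exposure: 4.5 + 7 + 2.5 + 6.5 + 3 + 3.5 + 4.5 + 5.5 + 3 + 4.5 = 44.5 nights.
Conjugate update: add total count to the shape and total exposure to the rate, giving Gamma(443, 121/2).
The posterior predictive for a window of length T is Negative Binomial with variance T·α'·(β'+T)/β'² = 8·443·(137/2)/(14641/4) = 971056/14641.

971056/14641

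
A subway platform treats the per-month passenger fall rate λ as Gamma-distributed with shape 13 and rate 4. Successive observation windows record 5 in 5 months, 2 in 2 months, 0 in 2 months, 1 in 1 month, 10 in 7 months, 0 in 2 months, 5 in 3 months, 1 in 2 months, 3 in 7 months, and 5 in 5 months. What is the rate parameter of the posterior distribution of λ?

Total count: 5 + 2 + 0 + 1 + 10 + 0 + 5 + 1 + 3 + 5 = 32.
Total exposure: 5 + 2 + 2 + 1 + 7 + 2 + 3 + 2 + 7 + 5 = 36 months.
By Gamma–Poisson conjugacy, the posterior is Gamma(α + Σx, β + Σt) = Gamma(13 + 32, 4 + 36) = Gamma(45, 40).

40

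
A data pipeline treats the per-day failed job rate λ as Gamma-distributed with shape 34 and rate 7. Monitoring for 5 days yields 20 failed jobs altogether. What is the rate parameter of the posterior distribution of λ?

Total count 20 over total exposure 5 days.
Gamma(α, β) with Poisson data over total exposure Σt gives posterior Gamma(α+Σx, β+Σt) = Gamma(54, 12).

12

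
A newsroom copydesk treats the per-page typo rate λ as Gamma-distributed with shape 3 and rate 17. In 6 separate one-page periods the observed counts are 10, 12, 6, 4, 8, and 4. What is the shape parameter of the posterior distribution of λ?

Total count: 10 + 12 + 6 + 4 + 8 + 4 = 44.
Total exposure: 6 pages.
Posterior: α' = 3 + 44 = 47, β' = 17 + 6 = 23.

47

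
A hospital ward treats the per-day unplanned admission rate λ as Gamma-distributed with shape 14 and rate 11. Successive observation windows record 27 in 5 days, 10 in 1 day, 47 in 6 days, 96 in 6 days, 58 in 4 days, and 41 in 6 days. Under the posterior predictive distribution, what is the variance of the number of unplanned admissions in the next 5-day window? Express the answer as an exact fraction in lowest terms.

Total count: 27 + 10 + 47 + 96 + 58 + 41 = 279.
Total exposure: 5 + 1 + 6 + 6 + 4 + 6 = 28 days.
Posterior: α' = 14 + 279 = 293, β' = 11 + 28 = 39.
The posterior predictive for a window of length T is Negative Binomial with variance T·α'·(β'+T)/β'² = 5·293·44/1521 = 64460/1521.

64460/1521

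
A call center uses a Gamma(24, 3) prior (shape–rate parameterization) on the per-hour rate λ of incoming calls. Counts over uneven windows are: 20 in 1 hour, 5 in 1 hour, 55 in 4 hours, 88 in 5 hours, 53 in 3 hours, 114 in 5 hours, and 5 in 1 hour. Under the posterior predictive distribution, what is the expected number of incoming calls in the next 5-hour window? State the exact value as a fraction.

Total count: 20 + 5 + 55 + 88 + 53 + 114 + 5 = 340.
Total exposure: 1 + 1 + 4 + 5 + 3 + 5 + 1 = 20 hours.
Posterior: α' = 24 + 340 = 364, β' = 3 + 20 = 23.
Predictive mean over a 5-hour window = T·E[λ|data] = 5·364/23 = 1820/23.

1820/23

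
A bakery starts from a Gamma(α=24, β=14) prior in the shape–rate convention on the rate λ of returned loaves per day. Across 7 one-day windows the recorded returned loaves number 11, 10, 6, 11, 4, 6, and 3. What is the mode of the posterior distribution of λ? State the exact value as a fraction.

Total count: 11 + 10 + 6 + 11 + 4 + 6 + 3 = 51.
Total exposure: 7 days.
Conjugate update: add total count to the shape and total exposure to the rate, giving Gamma(75, 21).
Posterior mode = (α'−1)/β' = 74/21.

74/21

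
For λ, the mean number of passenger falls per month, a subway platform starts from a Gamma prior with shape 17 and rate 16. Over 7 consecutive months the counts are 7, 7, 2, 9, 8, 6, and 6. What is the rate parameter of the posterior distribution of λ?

Total count: 7 + 7 + 2 + 9 + 8 + 6 + 6 = 45.
Total exposure: 7 months.
Conjugate update: add total count to the shape and total exposure to the rate, giving Gamma(62, 23).

23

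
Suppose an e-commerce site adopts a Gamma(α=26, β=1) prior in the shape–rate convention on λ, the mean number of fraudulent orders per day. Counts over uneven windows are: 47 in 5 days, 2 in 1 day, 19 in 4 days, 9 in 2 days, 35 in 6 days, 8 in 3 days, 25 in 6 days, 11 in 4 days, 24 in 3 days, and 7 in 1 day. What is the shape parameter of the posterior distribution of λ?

Total count: 47 + 2 + 19 + 9 + 35 + 8 + 25 + 11 + 24 + 7 = 187.
Total exposure: 5 + 1 + 4 + 2 + 6 + 3 + 6 + 4 + 3 + 1 = 35 days.
By Gamma–Poisson conjugacy, the posterior is Gamma(α + Σx, β + Σt) = Gamma(26 + 187, 1 + 35) = Gamma(213, 36).

213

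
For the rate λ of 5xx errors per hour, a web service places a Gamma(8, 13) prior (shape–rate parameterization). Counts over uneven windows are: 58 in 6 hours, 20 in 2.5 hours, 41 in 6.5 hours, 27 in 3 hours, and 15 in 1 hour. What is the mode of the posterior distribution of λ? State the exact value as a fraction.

21/4

Total count: 58 + 20 + 41 + 27 + 15 = 161.
Total exposure: 6 + 2.5 + 6.5 + 3 + 1 = 19 hours.
Gamma(α, β) with Poisson data over total exposure Σt gives posterior Gamma(α+Σx, β+Σt) = Gamma(169, 32).
Posterior mode = (α'−1)/β' = 168/32 = 21/4.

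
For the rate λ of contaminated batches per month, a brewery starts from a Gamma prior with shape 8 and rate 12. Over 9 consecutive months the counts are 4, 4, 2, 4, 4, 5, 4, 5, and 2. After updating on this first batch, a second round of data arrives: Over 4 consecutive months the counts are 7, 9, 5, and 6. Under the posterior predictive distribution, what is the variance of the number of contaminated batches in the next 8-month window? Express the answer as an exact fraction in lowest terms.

Total count: 4 + 4 + 2 + 4 + 4 + 5 + 4 + 5 + 2 = 34.
Total exposure: 9 months.
After the first batch: Gamma(8 + 34, 12 + 9) = Gamma(42, 21).
Total count: 7 + 9 + 5 + 6 = 27.
Total exposure: 4 months.
After the second batch: Gamma(42 + 27, 21 + 4) = Gamma(69, 25).
The posterior predictive for a window of length T is Negative Binomial with variance T·α'·(β'+T)/β'² = 8·69·33/625 = 18216/625.

18216/625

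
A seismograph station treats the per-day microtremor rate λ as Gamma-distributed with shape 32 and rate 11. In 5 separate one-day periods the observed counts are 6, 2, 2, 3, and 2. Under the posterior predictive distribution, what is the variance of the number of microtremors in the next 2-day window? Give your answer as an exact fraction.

Total count: 6 + 2 + 2 + 3 + 2 = 15.
Total exposure: 5 days.
Posterior: α' = 32 + 15 = 47, β' = 11 + 5 = 16.
The posterior predictive for a window of length T is Negative Binomial with variance T·α'·(β'+T)/β'² = 2·47·18/256 = 423/64.

423/64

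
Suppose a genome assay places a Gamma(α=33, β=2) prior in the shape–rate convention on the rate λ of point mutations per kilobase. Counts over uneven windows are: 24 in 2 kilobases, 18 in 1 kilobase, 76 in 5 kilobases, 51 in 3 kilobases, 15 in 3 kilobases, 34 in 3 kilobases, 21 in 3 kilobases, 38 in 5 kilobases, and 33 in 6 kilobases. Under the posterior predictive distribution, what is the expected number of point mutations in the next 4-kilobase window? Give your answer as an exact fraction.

Total count: 24 + 18 + 76 + 51 + 15 + 34 + 21 + 38 + 33 = 310.
Total exposure: 2 + 1 + 5 + 3 + 3 + 3 + 3 + 5 + 6 = 31 kilobases.
By Gamma–Poisson conjugacy, the posterior is Gamma(α + Σx, β + Σt) = Gamma(33 + 310, 2 + 31) = Gamma(343, 33).
Predictive mean over a 4-kilobase window = T·E[λ|data] = 4·343/33 = 1372/33.

1372/33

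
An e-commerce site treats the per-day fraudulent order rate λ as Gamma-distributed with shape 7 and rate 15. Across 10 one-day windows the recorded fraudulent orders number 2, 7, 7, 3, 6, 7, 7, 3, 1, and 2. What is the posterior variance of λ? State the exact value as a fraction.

52/625

Total count: 2 + 7 + 7 + 3 + 6 + 7 + 7 + 3 + 1 + 2 = 45.
Total exposure: 10 days.
By Gamma–Poisson conjugacy, the posterior is Gamma(α + Σx, β + Σt) = Gamma(7 + 45, 15 + 10) = Gamma(52, 25).
Posterior variance = α'/β'² = 52/625.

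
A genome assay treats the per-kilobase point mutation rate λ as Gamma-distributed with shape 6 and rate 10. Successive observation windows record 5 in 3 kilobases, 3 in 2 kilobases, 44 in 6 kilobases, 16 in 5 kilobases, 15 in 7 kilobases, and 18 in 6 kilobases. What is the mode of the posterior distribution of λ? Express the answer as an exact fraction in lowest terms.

106/39

Total count: 5 + 3 + 44 + 16 + 15 + 18 = 101.
Total exposure: 3 + 2 + 6 + 5 + 7 + 6 = 29 kilobases.
Posterior: α' = 6 + 101 = 107, β' = 10 + 29 = 39.
Posterior mode = (α'−1)/β' = 106/39.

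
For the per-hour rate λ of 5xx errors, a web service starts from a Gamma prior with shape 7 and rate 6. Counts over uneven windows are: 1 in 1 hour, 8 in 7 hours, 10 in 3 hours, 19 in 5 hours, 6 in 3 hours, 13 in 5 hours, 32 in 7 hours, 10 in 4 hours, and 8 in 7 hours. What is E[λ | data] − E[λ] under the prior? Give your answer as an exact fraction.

Total count: 1 + 8 + 10 + 19 + 6 + 13 + 32 + 10 + 8 = 107.
Total exposure: 1 + 7 + 3 + 5 + 3 + 5 + 7 + 4 + 7 = 42 hours.
Conjugate update: add total count to the shape and total exposure to the rate, giving Gamma(114, 48).
Posterior mean = 114/48 = 19/8; prior mean = 7/6 = 7/6. Difference = 19/8 − 7/6 = 29/24.

29/24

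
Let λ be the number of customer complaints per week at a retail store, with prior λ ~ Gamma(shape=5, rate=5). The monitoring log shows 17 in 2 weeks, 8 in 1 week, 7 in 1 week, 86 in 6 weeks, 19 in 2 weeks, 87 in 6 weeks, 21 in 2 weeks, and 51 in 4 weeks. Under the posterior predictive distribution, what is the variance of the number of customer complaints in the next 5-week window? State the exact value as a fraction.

51170/841

Total count: 17 + 8 + 7 + 86 + 19 + 87 + 21 + 51 = 296.
Total exposure: 2 + 1 + 1 + 6 + 2 + 6 + 2 + 4 = 24 weeks.
The Gamma prior is conjugate for the Poisson rate, so λ | data ~ Gamma(5+296, 5+24) = Gamma(301, 29).
The posterior predictive for a window of length T is Negative Binomial with variance T·α'·(β'+T)/β'² = 5·301·34/841 = 51170/841.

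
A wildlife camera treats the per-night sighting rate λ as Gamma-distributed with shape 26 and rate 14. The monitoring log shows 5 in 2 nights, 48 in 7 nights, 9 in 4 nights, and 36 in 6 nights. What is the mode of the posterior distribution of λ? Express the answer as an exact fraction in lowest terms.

Total count: 5 + 48 + 9 + 36 = 98.
Total exposure: 2 + 7 + 4 + 6 = 19 nights.
Conjugate update: add total count to the shape and total exposure to the rate, giving Gamma(124, 33).
Posterior mode = (α'−1)/β' = 123/33 = 41/11.

41/11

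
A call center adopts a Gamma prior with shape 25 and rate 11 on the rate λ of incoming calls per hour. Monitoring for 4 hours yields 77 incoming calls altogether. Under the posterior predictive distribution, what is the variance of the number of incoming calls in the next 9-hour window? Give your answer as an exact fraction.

2448/25

Total count 77 over total exposure 4 hours.
Conjugate update: add total count to the shape and total exposure to the rate, giving Gamma(102, 15).
The posterior predictive for a window of length T is Negative Binomial with variance T·α'·(β'+T)/β'² = 9·102·24/225 = 2448/25.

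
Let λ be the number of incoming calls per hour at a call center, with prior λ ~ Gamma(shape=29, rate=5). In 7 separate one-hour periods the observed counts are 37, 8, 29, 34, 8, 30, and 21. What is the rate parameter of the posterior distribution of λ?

12

Total count: 37 + 8 + 29 + 34 + 8 + 30 + 21 = 167.
Total exposure: 7 hours.
Gamma(α, β) with Poisson data over total exposure Σt gives posterior Gamma(α+Σx, β+Σt) = Gamma(196, 12).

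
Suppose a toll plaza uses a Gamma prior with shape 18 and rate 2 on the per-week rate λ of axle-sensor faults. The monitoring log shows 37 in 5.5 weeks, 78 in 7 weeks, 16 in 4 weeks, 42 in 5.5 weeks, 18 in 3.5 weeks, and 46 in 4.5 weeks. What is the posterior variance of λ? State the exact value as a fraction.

Total count: 37 + 78 + 16 + 42 + 18 + 46 = 237.
Total exposure: 5.5 + 7 + 4 + 5.5 + 3.5 + 4.5 = 30 weeks.
By Gamma–Poisson conjugacy, the posterior is Gamma(α + Σx, β + Σt) = Gamma(18 + 237, 2 + 30) = Gamma(255, 32).
Posterior variance = α'/β'² = 255/1024.

255/1024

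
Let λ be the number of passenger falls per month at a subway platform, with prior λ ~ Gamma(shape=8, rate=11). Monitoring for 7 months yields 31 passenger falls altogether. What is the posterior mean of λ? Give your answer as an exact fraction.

Total count 31 over total exposure 7 months.
The Gamma prior is conjugate for the Poisson rate, so λ | data ~ Gamma(8+31, 11+7) = Gamma(39, 18).
Posterior mean = α'/β' = 39/18 = 13/6.

13/6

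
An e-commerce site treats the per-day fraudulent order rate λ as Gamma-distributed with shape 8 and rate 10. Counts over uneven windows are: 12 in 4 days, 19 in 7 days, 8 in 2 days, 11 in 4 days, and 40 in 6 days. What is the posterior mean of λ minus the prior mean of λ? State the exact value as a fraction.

Total count: 12 + 19 + 8 + 11 + 40 = 90.
Total exposure: 4 + 7 + 2 + 4 + 6 = 23 days.
Conjugate update: add total count to the shape and total exposure to the rate, giving Gamma(98, 33).
Posterior mean = 98/33 = 98/33; prior mean = 8/10 = 4/5. Difference = 98/33 − 4/5 = 358/165.

358/165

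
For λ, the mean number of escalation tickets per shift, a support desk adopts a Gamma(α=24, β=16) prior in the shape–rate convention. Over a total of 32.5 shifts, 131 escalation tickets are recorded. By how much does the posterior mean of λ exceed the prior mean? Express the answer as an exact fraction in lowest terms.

Total count 131 over total exposure 32.5 shifts.
Gamma(α, β) with Poisson data over total exposure Σt gives posterior Gamma(α+Σx, β+Σt) = Gamma(155, 97/2).
Posterior mean = 155/(97/2) = 310/97; prior mean = 24/16 = 3/2. Difference = 310/97 − 3/2 = 329/194.

329/194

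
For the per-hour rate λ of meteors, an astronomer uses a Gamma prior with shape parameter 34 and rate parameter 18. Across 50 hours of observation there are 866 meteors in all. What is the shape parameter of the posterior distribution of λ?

900

Total count 866 over total exposure 50 hours.
Posterior: α' = 34 + 866 = 900, β' = 18 + 50 = 68.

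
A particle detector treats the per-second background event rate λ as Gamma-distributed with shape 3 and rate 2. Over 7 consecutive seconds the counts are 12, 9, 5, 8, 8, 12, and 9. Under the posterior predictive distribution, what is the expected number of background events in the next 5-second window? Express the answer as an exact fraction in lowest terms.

Total count: 12 + 9 + 5 + 8 + 8 + 12 + 9 = 63.
Total exposure: 7 seconds.
The Gamma prior is conjugate for the Poisson rate, so λ | data ~ Gamma(3+63, 2+7) = Gamma(66, 9).
Predictive mean over a 5-second window = T·E[λ|data] = 5·66/9 = 110/3.

110/3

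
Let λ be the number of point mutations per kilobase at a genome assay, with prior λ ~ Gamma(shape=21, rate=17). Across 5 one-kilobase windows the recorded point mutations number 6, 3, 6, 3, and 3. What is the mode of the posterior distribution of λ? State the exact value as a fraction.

Total count: 6 + 3 + 6 + 3 + 3 = 21.
Total exposure: 5 kilobases.
By Gamma–Poisson conjugacy, the posterior is Gamma(α + Σx, β + Σt) = Gamma(21 + 21, 17 + 5) = Gamma(42, 22).
Posterior mode = (α'−1)/β' = 41/22.

41/22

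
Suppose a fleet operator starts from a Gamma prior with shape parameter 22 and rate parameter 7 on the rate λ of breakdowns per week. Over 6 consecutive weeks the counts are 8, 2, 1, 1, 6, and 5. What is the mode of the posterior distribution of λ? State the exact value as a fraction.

44/13

Total count: 8 + 2 + 1 + 1 + 6 + 5 = 23.
Total exposure: 6 weeks.
Conjugate update: add total count to the shape and total exposure to the rate, giving Gamma(45, 13).
Posterior mode = (α'−1)/β' = 44/13.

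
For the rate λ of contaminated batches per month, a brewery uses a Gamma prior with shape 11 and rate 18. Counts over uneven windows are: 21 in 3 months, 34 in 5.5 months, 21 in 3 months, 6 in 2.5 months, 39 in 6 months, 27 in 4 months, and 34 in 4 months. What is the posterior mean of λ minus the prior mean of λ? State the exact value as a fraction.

Total count: 21 + 34 + 21 + 6 + 39 + 27 + 34 = 182.
Total exposure: 3 + 5.5 + 3 + 2.5 + 6 + 4 + 4 = 28 months.
The Gamma prior is conjugate for the Poisson rate, so λ | data ~ Gamma(11+182, 18+28) = Gamma(193, 46).
Posterior mean = 193/46 = 193/46; prior mean = 11/18 = 11/18. Difference = 193/46 − 11/18 = 742/207.

742/207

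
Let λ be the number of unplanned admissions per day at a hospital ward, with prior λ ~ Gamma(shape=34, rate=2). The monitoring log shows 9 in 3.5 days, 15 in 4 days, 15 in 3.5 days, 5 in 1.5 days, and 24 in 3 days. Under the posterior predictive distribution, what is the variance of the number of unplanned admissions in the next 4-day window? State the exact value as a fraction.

Total count: 9 + 15 + 15 + 5 + 24 = 68.
Total exposure: 3.5 + 4 + 3.5 + 1.5 + 3 = 15.5 days.
Posterior: α' = 34 + 68 = 102, β' = 2 + 15.5 = 35/2.
The posterior predictive for a window of length T is Negative Binomial with variance T·α'·(β'+T)/β'² = 4·102·(43/2)/(1225/4) = 35088/1225.

35088/1225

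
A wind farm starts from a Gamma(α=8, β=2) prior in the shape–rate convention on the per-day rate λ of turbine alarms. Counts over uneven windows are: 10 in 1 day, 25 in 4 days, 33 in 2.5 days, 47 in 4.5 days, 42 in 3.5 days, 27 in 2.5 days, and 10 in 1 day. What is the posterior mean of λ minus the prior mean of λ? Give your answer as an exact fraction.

118/21

Total count: 10 + 25 + 33 + 47 + 42 + 27 + 10 = 194.
Total exposure: 1 + 4 + 2.5 + 4.5 + 3.5 + 2.5 + 1 = 19 days.
Gamma(α, β) with Poisson data over total exposure Σt gives posterior Gamma(α+Σx, β+Σt) = Gamma(202, 21).
Posterior mean = 202/21 = 202/21; prior mean = 8/2 = 4. Difference = 202/21 − 4 = 118/21.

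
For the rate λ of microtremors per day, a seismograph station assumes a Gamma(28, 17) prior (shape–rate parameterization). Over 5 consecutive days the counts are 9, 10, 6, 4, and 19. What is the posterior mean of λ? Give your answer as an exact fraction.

Total count: 9 + 10 + 6 + 4 + 19 = 48.
Total exposure: 5 days.
Gamma(α, β) with Poisson data over total exposure Σt gives posterior Gamma(α+Σx, β+Σt) = Gamma(76, 22).
Posterior mean = α'/β' = 76/22 = 38/11.

38/11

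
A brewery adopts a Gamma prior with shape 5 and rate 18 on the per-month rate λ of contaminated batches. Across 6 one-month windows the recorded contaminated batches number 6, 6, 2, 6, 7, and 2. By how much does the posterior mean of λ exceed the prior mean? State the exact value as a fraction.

Total count: 6 + 6 + 2 + 6 + 7 + 2 = 29.
Total exposure: 6 months.
By Gamma–Poisson conjugacy, the posterior is Gamma(α + Σx, β + Σt) = Gamma(5 + 29, 18 + 6) = Gamma(34, 24).
Posterior mean = 34/24 = 17/12; prior mean = 5/18 = 5/18. Difference = 17/12 − 5/18 = 41/36.

41/36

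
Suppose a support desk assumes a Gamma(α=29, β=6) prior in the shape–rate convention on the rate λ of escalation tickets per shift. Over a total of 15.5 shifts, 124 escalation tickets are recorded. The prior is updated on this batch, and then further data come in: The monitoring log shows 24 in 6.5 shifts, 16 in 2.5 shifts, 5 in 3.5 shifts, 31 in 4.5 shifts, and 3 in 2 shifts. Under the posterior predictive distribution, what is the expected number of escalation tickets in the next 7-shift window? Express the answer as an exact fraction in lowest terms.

Total count 124 over total exposure 15.5 shifts.
After the first batch: Gamma(29 + 124, 6 + 15.5) = Gamma(153, 43/2).
Total count: 24 + 16 + 5 + 31 + 3 = 79.
Total exposure: 6.5 + 2.5 + 3.5 + 4.5 + 2 = 19 shifts.
After the second batch: Gamma(153 + 79, 43/2 + 19) = Gamma(232, 81/2).
Predictive mean over a 7-shift window = T·E[λ|data] = 7·232/(81/2) = 3248/81.

3248/81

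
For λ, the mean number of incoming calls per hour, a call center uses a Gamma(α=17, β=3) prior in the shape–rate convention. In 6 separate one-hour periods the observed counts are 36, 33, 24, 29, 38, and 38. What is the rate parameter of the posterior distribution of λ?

Total count: 36 + 33 + 24 + 29 + 38 + 38 = 198.
Total exposure: 6 hours.
By Gamma–Poisson conjugacy, the posterior is Gamma(α + Σx, β + Σt) = Gamma(17 + 198, 3 + 6) = Gamma(215, 9).

9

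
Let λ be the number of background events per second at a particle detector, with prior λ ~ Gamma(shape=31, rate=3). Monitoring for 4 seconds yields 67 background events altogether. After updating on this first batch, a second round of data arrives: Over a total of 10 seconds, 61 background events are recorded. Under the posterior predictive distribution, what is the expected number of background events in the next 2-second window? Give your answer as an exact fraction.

318/17

Total count 67 over total exposure 4 seconds.
After the first batch: Gamma(31 + 67, 3 + 4) = Gamma(98, 7).
Total count 61 over total exposure 10 seconds.
After the second batch: Gamma(98 + 61, 7 + 10) = Gamma(159, 17).
Predictive mean over a 2-second window = T·E[λ|data] = 2·159/17 = 318/17.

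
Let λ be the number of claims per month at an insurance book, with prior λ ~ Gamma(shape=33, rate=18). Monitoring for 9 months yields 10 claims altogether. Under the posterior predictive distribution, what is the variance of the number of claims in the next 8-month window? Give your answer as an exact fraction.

12040/729

Total count 10 over total exposure 9 months.
Gamma(α, β) with Poisson data over total exposure Σt gives posterior Gamma(α+Σx, β+Σt) = Gamma(43, 27).
The posterior predictive for a window of length T is Negative Binomial with variance T·α'·(β'+T)/β'² = 8·43·35/729 = 12040/729.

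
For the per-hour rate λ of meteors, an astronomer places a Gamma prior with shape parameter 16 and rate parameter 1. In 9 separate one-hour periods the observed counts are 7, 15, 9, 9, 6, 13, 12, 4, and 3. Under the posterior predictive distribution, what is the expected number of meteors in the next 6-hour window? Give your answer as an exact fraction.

282/5

Total count: 7 + 15 + 9 + 9 + 6 + 13 + 12 + 4 + 3 = 78.
Total exposure: 9 hours.
Conjugate update: add total count to the shape and total exposure to the rate, giving Gamma(94, 10).
Predictive mean over a 6-hour window = T·E[λ|data] = 6·94/10 = 282/5.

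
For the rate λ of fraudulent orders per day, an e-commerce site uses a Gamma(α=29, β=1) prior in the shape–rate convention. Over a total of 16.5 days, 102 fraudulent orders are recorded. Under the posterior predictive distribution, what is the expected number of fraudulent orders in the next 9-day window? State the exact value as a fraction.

2358/35

Total count 102 over total exposure 16.5 days.
By Gamma–Poisson conjugacy, the posterior is Gamma(α + Σx, β + Σt) = Gamma(29 + 102, 1 + 16.5) = Gamma(131, 35/2).
Predictive mean over a 9-day window = T·E[λ|data] = 9·131/(35/2) = 2358/35.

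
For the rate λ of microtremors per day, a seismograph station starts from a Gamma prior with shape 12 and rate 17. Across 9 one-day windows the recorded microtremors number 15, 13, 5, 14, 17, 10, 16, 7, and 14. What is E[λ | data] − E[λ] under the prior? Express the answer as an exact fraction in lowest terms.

Total count: 15 + 13 + 5 + 14 + 17 + 10 + 16 + 7 + 14 = 111.
Total exposure: 9 days.
Posterior: α' = 12 + 111 = 123, β' = 17 + 9 = 26.
Posterior mean = 123/26 = 123/26; prior mean = 12/17 = 12/17. Difference = 123/26 − 12/17 = 1779/442.

1779/442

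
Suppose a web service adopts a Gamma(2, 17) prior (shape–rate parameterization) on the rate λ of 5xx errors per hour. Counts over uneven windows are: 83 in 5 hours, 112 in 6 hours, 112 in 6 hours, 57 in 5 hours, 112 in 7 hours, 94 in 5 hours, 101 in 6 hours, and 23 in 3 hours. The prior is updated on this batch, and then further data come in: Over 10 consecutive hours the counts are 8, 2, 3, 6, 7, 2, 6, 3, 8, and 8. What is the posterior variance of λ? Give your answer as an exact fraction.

107/700

Total count: 83 + 112 + 112 + 57 + 112 + 94 + 101 + 23 = 694.
Total exposure: 5 + 6 + 6 + 5 + 7 + 5 + 6 + 3 = 43 hours.
After the first batch: Gamma(2 + 694, 17 + 43) = Gamma(696, 60).
Total count: 8 + 2 + 3 + 6 + 7 + 2 + 6 + 3 + 8 + 8 = 53.
Total exposure: 10 hours.
After the second batch: Gamma(696 + 53, 60 + 10) = Gamma(749, 70).
Posterior variance = α'/β'² = 749/4900 = 107/700.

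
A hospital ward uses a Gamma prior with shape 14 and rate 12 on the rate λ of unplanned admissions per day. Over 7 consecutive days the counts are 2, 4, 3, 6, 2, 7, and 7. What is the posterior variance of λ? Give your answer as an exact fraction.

45/361

Total count: 2 + 4 + 3 + 6 + 2 + 7 + 7 = 31.
Total exposure: 7 days.
The Gamma prior is conjugate for the Poisson rate, so λ | data ~ Gamma(14+31, 12+7) = Gamma(45, 19).
Posterior variance = α'/β'² = 45/361.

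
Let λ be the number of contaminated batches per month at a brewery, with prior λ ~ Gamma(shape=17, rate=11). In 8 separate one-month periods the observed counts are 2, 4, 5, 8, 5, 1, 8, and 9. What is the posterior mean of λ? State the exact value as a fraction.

59/19

Total count: 2 + 4 + 5 + 8 + 5 + 1 + 8 + 9 = 42.
Total exposure: 8 months.
Gamma(α, β) with Poisson data over total exposure Σt gives posterior Gamma(α+Σx, β+Σt) = Gamma(59, 19).
Posterior mean = α'/β' = 59/19.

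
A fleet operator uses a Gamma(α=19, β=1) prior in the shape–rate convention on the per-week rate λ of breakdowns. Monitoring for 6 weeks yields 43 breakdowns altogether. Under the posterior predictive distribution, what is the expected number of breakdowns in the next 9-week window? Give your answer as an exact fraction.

558/7

Total count 43 over total exposure 6 weeks.
Conjugate update: add total count to the shape and total exposure to the rate, giving Gamma(62, 7).
Predictive mean over a 9-week window = T·E[λ|data] = 9·62/7 = 558/7.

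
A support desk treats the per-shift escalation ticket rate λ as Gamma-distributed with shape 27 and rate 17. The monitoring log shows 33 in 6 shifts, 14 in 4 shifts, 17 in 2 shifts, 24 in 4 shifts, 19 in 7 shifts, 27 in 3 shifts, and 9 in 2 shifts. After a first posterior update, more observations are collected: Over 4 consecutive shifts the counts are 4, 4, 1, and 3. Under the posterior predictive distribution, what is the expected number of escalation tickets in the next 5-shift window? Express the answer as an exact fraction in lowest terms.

Total count: 33 + 14 + 17 + 24 + 19 + 27 + 9 = 143.
Total exposure: 6 + 4 + 2 + 4 + 7 + 3 + 2 = 28 shifts.
After the first batch: Gamma(27 + 143, 17 + 28) = Gamma(170, 45).
Total count: 4 + 4 + 1 + 3 = 12.
Total exposure: 4 shifts.
After the second batch: Gamma(170 + 12, 45 + 4) = Gamma(182, 49).
Predictive mean over a 5-shift window = T·E[λ|data] = 5·182/49 = 130/7.

130/7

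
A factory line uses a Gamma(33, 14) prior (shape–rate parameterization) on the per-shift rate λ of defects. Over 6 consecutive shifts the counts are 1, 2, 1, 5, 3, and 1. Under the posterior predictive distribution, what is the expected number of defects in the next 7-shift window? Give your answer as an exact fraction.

Total count: 1 + 2 + 1 + 5 + 3 + 1 = 13.
Total exposure: 6 shifts.
Gamma(α, β) with Poisson data over total exposure Σt gives posterior Gamma(α+Σx, β+Σt) = Gamma(46, 20).
Predictive mean over a 7-shift window = T·E[λ|data] = 7·46/20 = 161/10.

161/10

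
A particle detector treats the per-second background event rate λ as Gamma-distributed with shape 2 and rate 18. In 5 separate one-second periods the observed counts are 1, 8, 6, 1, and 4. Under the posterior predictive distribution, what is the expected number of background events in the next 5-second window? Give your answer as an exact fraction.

Total count: 1 + 8 + 6 + 1 + 4 = 20.
Total exposure: 5 seconds.
Gamma(α, β) with Poisson data over total exposure Σt gives posterior Gamma(α+Σx, β+Σt) = Gamma(22, 23).
Predictive mean over a 5-second window = T·E[λ|data] = 5·22/23 = 110/23.

110/23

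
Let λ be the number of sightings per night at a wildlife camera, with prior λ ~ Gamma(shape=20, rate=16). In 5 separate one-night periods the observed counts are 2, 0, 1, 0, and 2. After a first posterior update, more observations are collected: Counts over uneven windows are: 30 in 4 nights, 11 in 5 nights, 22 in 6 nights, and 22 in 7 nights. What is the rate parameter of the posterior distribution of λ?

43

Total count: 2 + 0 + 1 + 0 + 2 = 5.
Total exposure: 5 nights.
After the first batch: Gamma(20 + 5, 16 + 5) = Gamma(25, 21).
Total count: 30 + 11 + 22 + 22 = 85.
Total exposure: 4 + 5 + 6 + 7 = 22 nights.
After the second batch: Gamma(25 + 85, 21 + 22) = Gamma(110, 43).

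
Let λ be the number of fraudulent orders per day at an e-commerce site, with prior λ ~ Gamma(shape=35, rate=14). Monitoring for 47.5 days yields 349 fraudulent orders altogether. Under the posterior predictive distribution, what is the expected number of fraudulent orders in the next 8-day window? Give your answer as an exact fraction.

Total count 349 over total exposure 47.5 days.
By Gamma–Poisson conjugacy, the posterior is Gamma(α + Σx, β + Σt) = Gamma(35 + 349, 14 + 47.5) = Gamma(384, 123/2).
Predictive mean over an 8-day window = T·E[λ|data] = 8·384/(123/2) = 2048/41.

2048/41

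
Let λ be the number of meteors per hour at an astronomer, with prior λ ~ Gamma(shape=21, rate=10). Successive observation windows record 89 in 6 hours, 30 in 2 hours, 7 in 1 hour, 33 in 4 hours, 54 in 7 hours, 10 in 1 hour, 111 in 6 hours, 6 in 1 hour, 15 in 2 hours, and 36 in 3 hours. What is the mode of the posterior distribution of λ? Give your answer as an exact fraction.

Total count: 89 + 30 + 7 + 33 + 54 + 10 + 111 + 6 + 15 + 36 = 391.
Total exposure: 6 + 2 + 1 + 4 + 7 + 1 + 6 + 1 + 2 + 3 = 33 hours.
Gamma(α, β) with Poisson data over total exposure Σt gives posterior Gamma(α+Σx, β+Σt) = Gamma(412, 43).
Posterior mode = (α'−1)/β' = 411/43.

411/43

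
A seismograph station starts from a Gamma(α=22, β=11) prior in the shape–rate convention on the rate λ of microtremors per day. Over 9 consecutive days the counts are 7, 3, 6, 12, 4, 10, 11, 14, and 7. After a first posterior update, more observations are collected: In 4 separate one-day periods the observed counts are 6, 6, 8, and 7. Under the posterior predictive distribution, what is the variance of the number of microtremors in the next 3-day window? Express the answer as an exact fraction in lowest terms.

1107/64

Total count: 7 + 3 + 6 + 12 + 4 + 10 + 11 + 14 + 7 = 74.
Total exposure: 9 days.
After the first batch: Gamma(22 + 74, 11 + 9) = Gamma(96, 20).
Total count: 6 + 6 + 8 + 7 = 27.
Total exposure: 4 days.
After the second batch: Gamma(96 + 27, 20 + 4) = Gamma(123, 24).
The posterior predictive for a window of length T is Negative Binomial with variance T·α'·(β'+T)/β'² = 3·123·27/576 = 1107/64.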